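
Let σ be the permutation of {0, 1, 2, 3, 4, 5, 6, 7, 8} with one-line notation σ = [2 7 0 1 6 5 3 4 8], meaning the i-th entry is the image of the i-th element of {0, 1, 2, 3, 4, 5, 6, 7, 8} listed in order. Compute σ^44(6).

Tracing 6 → 3 → … returns to 6 after 5 steps, so 6 lies in a 5-cycle (1 7 4 6 3).
Powers repeat with period 5 on this cycle, and 44 mod 5 = 4, so σ^44(6) = σ^4(6).
Stepping 4 places around the cycle: 6 → 3 → 1 → 7 → 4.

4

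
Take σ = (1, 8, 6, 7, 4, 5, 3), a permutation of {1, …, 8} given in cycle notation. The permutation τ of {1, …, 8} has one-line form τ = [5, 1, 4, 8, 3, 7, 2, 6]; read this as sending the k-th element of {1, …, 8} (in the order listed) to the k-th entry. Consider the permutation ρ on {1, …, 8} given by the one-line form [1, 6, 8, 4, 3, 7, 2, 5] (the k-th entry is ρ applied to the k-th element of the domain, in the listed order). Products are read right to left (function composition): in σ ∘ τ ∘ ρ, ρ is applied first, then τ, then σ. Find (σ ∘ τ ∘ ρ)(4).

6

Chase 4: ρ(4) = 4; τ(4) = 8; σ(8) = 6. Hence (σ ∘ τ ∘ ρ)(4) = 6.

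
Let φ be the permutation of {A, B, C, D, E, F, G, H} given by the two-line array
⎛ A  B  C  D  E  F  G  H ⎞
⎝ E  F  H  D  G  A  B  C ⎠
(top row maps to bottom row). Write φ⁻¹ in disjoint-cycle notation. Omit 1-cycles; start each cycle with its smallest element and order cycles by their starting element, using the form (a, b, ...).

(A, F, B, G, E)(C, H)

The cycle decomposition of φ is (A, E, G, B, F)(C, H).
Reversing each cycle (and rotating so the smallest element leads) gives φ⁻¹ = (A, F, B, G, E)(C, H).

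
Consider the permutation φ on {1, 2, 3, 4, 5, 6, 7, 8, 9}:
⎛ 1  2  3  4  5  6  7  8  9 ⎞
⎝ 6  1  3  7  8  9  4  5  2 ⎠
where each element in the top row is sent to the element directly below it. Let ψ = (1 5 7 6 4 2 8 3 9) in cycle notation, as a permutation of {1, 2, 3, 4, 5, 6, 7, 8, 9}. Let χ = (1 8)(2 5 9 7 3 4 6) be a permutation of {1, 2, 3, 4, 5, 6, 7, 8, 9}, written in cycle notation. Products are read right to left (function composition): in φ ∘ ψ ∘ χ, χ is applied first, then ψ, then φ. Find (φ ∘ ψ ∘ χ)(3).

1

Apply the permutations in order: χ(3) = 4, then ψ(4) = 2, then φ(2) = 1. So (φ ∘ ψ ∘ χ)(3) = 1.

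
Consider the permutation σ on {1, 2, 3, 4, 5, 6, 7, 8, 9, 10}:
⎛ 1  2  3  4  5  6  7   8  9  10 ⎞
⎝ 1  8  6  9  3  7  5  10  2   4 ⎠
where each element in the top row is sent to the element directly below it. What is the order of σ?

20

Decomposing into disjoint cycles gives cycle lengths 5, 4, 1.
Since disjoint cycles commute, ord(σ) = lcm(5, 4) = 20.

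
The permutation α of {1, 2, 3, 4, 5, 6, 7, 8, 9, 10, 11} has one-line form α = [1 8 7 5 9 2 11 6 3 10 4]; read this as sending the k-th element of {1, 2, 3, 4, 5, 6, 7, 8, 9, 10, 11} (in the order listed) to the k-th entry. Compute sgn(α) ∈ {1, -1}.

-1

In disjoint-cycle form the cycle lengths are 6, 3, 1, 1.
A cycle is odd iff its length is even; α has 1 even-length cycle, so sgn(α) = (−1)^1 and α is odd.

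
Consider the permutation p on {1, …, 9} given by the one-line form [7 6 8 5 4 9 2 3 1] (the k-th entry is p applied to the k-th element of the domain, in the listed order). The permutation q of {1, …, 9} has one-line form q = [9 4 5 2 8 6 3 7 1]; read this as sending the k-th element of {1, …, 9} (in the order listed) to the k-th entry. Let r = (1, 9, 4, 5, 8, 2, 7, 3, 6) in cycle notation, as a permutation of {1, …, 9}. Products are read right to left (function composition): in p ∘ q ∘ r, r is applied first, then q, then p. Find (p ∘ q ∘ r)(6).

(p ∘ q ∘ r)(6) = p(q(r(6))). r(6) = 1, then q(1) = 9, then p(9) = 1, so the result is 1.

1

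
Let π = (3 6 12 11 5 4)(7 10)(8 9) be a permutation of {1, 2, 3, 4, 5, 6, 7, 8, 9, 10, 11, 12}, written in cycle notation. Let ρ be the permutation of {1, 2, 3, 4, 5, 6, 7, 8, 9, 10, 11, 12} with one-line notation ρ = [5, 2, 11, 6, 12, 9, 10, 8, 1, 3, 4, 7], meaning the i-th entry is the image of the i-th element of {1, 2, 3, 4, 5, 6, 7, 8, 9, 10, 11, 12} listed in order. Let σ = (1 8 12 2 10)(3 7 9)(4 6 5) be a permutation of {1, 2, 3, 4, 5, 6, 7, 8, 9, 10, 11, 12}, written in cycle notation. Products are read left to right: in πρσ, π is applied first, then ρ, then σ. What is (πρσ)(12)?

(πρσ)(12) = σ(ρ(π(12))). π(12) = 11, then ρ(11) = 4, then σ(4) = 6, so the result is 6.

6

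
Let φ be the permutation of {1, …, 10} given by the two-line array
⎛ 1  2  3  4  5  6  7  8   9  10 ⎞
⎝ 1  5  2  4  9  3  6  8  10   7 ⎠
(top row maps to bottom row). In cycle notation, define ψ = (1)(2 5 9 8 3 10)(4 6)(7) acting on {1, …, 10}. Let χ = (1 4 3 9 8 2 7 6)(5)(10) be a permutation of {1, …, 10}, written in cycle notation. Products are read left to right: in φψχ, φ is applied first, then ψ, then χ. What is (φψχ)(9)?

Apply the permutations in order: φ(9) = 10, then ψ(10) = 2, then χ(2) = 7. So (φψχ)(9) = 7.

7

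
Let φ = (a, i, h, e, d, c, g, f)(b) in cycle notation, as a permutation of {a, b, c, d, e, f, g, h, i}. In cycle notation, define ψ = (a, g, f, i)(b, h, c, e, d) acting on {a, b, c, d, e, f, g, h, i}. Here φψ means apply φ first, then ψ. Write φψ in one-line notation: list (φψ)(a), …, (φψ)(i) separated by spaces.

a h f e b g i d c

(φψ)(x) = ψ(φ(x)). Computing each image: ψ(φ(a)) = ψ(i) = a, ψ(φ(b)) = ψ(b) = h, ψ(φ(c)) = ψ(g) = f, ψ(φ(d)) = ψ(c) = e, ψ(φ(e)) = ψ(d) = b, ψ(φ(f)) = ψ(a) = g, ψ(φ(g)) = ψ(f) = i, ψ(φ(h)) = ψ(e) = d, ψ(φ(i)) = ψ(h) = c.
Hence φψ = [a h f e b g i d c].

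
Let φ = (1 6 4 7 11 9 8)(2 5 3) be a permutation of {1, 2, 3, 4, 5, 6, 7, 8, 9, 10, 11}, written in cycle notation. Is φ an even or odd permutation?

even

The cycle lengths are 7, 3, 1.
A cycle of length ℓ contributes ℓ−1 transpositions, so φ is a product of 6 + 2 = 8 transpositions — even.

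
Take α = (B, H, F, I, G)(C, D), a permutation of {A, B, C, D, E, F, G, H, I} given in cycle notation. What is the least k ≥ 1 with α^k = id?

10

The disjoint cycles have lengths 5, 2, 1, 1.
The order of α is the least common multiple of its cycle lengths: lcm(5, 2) = 10.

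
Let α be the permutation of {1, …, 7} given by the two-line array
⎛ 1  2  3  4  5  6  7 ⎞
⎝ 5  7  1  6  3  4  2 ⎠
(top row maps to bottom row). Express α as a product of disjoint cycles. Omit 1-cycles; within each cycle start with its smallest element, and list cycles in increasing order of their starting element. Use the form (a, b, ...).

Start at 1 and follow images: 1 → 5 → 3 → 1, giving the cycle (1, 5, 3).
Continuing from each remaining unvisited element yields (1, 5, 3)(2, 7)(4, 6).

(1, 5, 3)(2, 7)(4, 6)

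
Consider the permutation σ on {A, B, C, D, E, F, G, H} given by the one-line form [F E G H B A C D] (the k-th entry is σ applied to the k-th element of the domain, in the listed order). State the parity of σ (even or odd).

In disjoint-cycle form the cycle lengths are 2, 2, 2, 2.
A cycle of length ℓ contributes ℓ−1 transpositions, so σ is a product of 1 + 1 + 1 + 1 = 4 transpositions — even.

even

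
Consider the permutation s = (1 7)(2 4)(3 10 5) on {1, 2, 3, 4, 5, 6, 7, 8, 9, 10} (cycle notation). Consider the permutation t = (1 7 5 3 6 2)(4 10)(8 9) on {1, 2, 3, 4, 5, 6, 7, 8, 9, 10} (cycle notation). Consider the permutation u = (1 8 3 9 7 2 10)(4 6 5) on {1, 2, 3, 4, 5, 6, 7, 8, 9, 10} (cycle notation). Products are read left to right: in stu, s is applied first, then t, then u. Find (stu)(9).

Chase 9: s(9) = 9; t(9) = 8; u(8) = 3. Hence (stu)(9) = 3.

3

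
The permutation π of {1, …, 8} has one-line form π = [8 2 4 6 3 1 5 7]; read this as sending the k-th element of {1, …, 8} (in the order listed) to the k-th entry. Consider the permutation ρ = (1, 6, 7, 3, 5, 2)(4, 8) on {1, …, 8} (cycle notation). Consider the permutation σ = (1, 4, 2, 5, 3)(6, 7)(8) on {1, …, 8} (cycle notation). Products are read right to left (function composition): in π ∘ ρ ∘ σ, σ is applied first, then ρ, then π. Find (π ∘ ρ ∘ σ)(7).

Apply the permutations in order: σ(7) = 6, then ρ(6) = 7, then π(7) = 5. So (π ∘ ρ ∘ σ)(7) = 5.

5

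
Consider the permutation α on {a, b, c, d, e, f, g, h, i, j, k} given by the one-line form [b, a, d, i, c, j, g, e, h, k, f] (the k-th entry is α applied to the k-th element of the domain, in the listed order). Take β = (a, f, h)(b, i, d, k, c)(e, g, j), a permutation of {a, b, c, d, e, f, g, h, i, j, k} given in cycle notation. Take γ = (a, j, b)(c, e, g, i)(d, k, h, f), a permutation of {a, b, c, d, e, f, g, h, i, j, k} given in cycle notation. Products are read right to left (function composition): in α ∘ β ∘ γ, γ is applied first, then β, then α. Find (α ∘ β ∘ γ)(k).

b

Apply the permutations in order: γ(k) = h, then β(h) = a, then α(a) = b. So (α ∘ β ∘ γ)(k) = b.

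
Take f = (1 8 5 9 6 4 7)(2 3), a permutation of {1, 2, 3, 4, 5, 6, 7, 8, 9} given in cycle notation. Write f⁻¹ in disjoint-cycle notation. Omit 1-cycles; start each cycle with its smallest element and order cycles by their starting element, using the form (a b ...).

The inverse reverses each cycle.
After reversing and putting each cycle's least element first, f⁻¹ = (1 7 4 6 9 5 8)(2 3).

(1 7 4 6 9 5 8)(2 3)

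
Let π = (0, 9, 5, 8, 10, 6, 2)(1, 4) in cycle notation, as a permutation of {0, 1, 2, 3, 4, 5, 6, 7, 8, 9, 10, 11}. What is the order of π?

14

The cycle type of π is (7, 2, 1, 1, 1).
The order is lcm(7, 2) = 14.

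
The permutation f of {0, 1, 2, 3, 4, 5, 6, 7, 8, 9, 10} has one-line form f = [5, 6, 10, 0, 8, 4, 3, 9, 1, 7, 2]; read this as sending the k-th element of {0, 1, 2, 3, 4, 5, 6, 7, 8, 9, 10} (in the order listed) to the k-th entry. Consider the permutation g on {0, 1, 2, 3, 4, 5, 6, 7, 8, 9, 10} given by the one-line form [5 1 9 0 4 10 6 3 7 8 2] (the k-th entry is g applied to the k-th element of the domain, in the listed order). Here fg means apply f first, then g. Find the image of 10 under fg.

9

First apply f: f(10) = 2, then g(2) = 9. Thus (fg)(10) = 9.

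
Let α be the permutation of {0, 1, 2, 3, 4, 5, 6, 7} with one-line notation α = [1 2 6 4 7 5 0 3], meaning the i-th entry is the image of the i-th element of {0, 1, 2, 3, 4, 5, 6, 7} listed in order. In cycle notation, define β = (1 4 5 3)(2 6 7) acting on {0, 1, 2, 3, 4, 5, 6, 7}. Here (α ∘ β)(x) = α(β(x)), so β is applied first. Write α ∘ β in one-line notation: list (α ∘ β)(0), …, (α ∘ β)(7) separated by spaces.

1 7 0 2 5 4 3 6

(α ∘ β)(x) = α(β(x)). Computing each image: α(β(0)) = α(0) = 1, α(β(1)) = α(4) = 7, α(β(2)) = α(6) = 0, α(β(3)) = α(1) = 2, α(β(4)) = α(5) = 5, α(β(5)) = α(3) = 4, α(β(6)) = α(7) = 3, α(β(7)) = α(2) = 6.
Hence α ∘ β = [1 7 0 2 5 4 3 6].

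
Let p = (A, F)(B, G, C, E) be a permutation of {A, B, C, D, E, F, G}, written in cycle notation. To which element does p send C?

E

In the cycle (B, G, C, E), C is followed by E, so p(C) = E.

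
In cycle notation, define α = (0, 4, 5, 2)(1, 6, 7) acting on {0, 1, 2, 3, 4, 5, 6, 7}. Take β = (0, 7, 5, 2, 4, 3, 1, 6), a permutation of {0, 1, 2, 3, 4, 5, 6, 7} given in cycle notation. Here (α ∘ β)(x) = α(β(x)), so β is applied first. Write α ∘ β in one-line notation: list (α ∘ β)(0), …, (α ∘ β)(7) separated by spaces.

1 7 5 6 3 0 4 2

For each element, apply β then α: 0 → 7 → 1; 1 → 6 → 7; 2 → 4 → 5; 3 → 1 → 6; 4 → 3 → 3; 5 → 2 → 0; 6 → 0 → 4; 7 → 5 → 2.
So α ∘ β in one-line form is 1 7 5 6 3 0 4 2.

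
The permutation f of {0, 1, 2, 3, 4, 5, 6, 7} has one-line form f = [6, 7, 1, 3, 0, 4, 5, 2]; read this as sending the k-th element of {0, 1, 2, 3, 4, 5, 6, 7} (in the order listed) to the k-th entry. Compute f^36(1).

Tracing 1 → 7 → … returns to 1 after 3 steps, so 1 lies in a 3-cycle (1, 7, 2).
On a 3-cycle, f^3 is the identity, so f^36 = f^0 there (36 ≡ 0 mod 3).
So f^36(1) = 1.

1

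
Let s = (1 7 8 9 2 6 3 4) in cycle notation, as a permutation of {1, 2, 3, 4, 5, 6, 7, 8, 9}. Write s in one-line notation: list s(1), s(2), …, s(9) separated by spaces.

7 6 4 1 5 3 8 9 2

Reading each image from the cycles: 1↦7, 2↦6, 3↦4, 4↦1, 5↦5, 6↦3, 7↦8, 8↦9, 9↦2.
Listing these in domain order gives 7 6 4 1 5 3 8 9 2.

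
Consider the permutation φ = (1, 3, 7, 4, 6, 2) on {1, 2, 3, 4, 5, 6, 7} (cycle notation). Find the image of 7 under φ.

In the cycle (1, 3, 7, 4, 6, 2), 7 is followed by 4, so φ(7) = 4.

4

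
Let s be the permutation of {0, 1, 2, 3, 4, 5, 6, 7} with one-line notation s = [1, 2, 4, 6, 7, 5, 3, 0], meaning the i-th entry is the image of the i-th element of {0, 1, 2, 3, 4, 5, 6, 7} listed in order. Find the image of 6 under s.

3

6 is element number 7 of the domain, and entry number 7 of the one-line form is 3, so s(6) = 3.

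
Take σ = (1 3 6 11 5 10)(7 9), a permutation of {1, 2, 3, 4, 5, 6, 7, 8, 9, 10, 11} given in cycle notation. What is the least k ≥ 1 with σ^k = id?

6

The disjoint cycles have lengths 6, 2, 1, 1, 1.
Since disjoint cycles commute, ord(σ) = lcm(6, 2) = 6.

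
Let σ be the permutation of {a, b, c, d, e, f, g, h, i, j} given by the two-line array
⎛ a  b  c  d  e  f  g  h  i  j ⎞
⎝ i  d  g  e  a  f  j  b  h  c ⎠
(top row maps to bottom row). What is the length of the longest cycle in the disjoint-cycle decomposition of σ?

6

Decomposing into disjoint cycles gives (a, i, h, b, d, e)(c, g, j); the longest has length 6.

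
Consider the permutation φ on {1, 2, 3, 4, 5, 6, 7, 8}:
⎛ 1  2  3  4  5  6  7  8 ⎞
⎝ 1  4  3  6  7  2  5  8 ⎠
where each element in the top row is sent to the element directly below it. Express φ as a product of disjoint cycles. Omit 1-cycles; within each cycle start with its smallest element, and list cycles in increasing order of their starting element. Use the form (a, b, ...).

Start at 2 and follow images: 2 → 4 → 6 → 2, giving the cycle (2, 4, 6).
Continuing from each remaining unvisited element yields (2, 4, 6)(5, 7).

(2, 4, 6)(5, 7)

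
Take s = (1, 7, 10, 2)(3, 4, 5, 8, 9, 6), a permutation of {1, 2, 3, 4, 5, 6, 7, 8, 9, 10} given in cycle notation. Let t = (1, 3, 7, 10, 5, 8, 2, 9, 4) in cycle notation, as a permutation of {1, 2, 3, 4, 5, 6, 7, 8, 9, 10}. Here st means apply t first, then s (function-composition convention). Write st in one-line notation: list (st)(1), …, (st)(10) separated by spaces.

(st)(x) = s(t(x)). Computing each image: s(t(1)) = s(3) = 4, s(t(2)) = s(9) = 6, s(t(3)) = s(7) = 10, s(t(4)) = s(1) = 7, s(t(5)) = s(8) = 9, s(t(6)) = s(6) = 3, s(t(7)) = s(10) = 2, s(t(8)) = s(2) = 1, s(t(9)) = s(4) = 5, s(t(10)) = s(5) = 8.
Hence st = [4 6 10 7 9 3 2 1 5 8].

4 6 10 7 9 3 2 1 5 8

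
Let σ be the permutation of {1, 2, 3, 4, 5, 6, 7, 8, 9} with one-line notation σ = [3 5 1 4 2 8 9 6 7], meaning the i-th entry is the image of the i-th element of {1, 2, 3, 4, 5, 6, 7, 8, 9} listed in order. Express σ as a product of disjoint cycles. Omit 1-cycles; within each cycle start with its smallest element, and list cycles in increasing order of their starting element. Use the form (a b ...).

(1 3)(2 5)(6 8)(7 9)

Start at 1 and follow images: 1 → 3 → 1, giving the cycle (1 3).
Repeating from the next unused element and collecting all non-trivial cycles gives (1 3)(2 5)(6 8)(7 9).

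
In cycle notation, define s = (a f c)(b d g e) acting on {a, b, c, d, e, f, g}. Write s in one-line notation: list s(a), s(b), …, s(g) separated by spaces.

Reading each image from the cycles: a↦f, b↦d, c↦a, d↦g, e↦b, f↦c, g↦e.
Listing these in domain order gives f d a g b c e.

f d a g b c e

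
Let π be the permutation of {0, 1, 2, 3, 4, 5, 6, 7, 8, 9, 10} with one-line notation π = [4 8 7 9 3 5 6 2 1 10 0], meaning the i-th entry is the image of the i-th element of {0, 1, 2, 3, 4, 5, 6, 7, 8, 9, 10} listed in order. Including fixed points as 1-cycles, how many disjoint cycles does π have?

5

The cycle decomposition is (0 4 3 9 10)(1 8)(2 7)(5)(6), which has 5 cycles (counting 1-cycles).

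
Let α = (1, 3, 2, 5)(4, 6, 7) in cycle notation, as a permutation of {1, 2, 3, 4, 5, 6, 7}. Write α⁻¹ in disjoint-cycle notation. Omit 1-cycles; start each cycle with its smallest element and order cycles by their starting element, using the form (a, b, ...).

(1, 5, 2, 3)(4, 7, 6)

The inverse reverses each cycle.
After reversing and putting each cycle's least element first, α⁻¹ = (1, 5, 2, 3)(4, 7, 6).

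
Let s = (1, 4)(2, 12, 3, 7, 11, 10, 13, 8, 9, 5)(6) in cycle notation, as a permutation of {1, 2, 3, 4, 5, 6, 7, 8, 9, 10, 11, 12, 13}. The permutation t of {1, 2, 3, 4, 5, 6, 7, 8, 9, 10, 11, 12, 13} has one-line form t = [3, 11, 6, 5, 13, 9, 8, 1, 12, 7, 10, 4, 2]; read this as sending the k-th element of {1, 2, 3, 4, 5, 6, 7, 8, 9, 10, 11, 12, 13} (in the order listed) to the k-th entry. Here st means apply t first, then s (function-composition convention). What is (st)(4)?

2

t(4) = 5, then s(5) = 2; composing gives (st)(4) = 2.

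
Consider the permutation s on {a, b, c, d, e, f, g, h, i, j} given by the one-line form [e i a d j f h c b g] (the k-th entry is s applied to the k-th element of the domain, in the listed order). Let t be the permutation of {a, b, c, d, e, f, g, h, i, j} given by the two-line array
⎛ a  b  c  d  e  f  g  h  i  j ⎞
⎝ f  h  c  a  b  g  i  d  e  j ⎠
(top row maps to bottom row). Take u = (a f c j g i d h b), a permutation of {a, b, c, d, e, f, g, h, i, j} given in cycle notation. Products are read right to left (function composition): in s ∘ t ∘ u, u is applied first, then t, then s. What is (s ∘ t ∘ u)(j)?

b

Apply the permutations in order: u(j) = g, then t(g) = i, then s(i) = b. So (s ∘ t ∘ u)(j) = b.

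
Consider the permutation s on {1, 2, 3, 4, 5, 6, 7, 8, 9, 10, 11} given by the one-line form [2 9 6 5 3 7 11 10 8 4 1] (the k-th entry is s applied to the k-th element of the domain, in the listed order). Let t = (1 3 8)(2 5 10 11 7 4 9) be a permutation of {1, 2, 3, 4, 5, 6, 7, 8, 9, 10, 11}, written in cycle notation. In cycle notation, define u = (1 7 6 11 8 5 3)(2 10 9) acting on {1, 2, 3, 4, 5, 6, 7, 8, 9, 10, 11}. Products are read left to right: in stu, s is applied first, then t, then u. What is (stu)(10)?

Chase 10: s(10) = 4; t(4) = 9; u(9) = 2. Hence (stu)(10) = 2.

2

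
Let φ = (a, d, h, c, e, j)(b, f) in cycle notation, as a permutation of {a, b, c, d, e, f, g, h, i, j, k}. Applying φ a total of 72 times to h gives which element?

h

h lies in the 6-cycle (a, d, h, c, e, j).
On a 6-cycle, φ^6 is the identity, so φ^72 = φ^0 there (72 ≡ 0 mod 6).
So φ^72(h) = h.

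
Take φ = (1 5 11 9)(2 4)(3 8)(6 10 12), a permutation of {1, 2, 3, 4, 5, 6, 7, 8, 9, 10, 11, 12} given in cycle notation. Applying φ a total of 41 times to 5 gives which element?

5 lies in the 4-cycle (1 5 11 9).
On a 4-cycle, φ^4 is the identity, so φ^41 = φ^1 there (41 ≡ 1 mod 4).
Stepping 1 place around the cycle: 5 → 11.

11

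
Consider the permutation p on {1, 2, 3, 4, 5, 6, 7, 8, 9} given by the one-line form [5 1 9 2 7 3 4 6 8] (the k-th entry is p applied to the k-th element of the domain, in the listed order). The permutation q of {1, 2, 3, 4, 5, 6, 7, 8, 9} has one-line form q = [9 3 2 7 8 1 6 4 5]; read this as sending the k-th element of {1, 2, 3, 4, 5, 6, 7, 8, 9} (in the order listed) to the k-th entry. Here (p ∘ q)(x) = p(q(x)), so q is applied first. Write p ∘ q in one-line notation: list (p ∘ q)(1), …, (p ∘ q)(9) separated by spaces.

For each element, apply q then p: 1 → 9 → 8; 2 → 3 → 9; 3 → 2 → 1; 4 → 7 → 4; 5 → 8 → 6; 6 → 1 → 5; 7 → 6 → 3; 8 → 4 → 2; 9 → 5 → 7.
Collecting the images, p ∘ q = [8 9 1 4 6 5 3 2 7].

8 9 1 4 6 5 3 2 7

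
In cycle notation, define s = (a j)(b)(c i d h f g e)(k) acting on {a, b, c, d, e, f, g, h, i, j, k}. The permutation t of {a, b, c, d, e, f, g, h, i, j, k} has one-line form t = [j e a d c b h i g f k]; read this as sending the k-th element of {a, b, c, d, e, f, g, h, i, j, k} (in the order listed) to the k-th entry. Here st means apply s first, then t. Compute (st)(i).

d

s(i) = d, then t(d) = d; composing gives (st)(i) = d.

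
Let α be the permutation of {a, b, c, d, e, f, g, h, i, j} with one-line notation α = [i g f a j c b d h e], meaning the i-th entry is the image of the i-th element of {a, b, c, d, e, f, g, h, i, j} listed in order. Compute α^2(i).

d

Tracing i → h → … returns to i after 4 steps, so i lies in a 4-cycle (a, i, h, d).
Stepping 2 places around the cycle: i → h → d.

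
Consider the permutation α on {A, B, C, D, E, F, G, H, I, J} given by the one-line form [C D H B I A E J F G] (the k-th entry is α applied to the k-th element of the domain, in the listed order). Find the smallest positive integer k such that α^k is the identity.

Decomposing into disjoint cycles gives cycle lengths 8, 2.
The order is lcm(8, 2) = 8.

8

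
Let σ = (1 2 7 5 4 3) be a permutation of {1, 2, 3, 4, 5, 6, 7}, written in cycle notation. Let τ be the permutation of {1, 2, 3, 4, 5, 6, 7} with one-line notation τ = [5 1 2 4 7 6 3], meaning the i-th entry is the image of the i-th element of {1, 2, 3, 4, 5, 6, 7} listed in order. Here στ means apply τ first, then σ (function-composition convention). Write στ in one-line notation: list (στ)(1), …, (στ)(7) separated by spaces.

4 2 7 3 5 6 1

(στ)(x) = σ(τ(x)). Computing each image: σ(τ(1)) = σ(5) = 4, σ(τ(2)) = σ(1) = 2, σ(τ(3)) = σ(2) = 7, σ(τ(4)) = σ(4) = 3, σ(τ(5)) = σ(7) = 5, σ(τ(6)) = σ(6) = 6, σ(τ(7)) = σ(3) = 1.
Hence στ = [4 2 7 3 5 6 1].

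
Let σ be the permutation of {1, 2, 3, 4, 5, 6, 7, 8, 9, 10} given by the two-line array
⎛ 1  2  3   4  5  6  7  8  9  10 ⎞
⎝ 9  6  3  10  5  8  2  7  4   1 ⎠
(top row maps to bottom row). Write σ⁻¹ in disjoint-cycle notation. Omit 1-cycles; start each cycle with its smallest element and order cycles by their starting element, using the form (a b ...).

First write σ in disjoint cycles: (1 9 4 10)(2 6 8 7).
The inverse reverses every cycle; in canonical form, σ⁻¹ = (1 10 4 9)(2 7 8 6).

(1 10 4 9)(2 7 8 6)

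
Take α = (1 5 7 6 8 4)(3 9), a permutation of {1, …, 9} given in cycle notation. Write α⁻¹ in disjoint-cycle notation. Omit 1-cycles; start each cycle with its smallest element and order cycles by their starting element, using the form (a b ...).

(1 4 8 6 7 5)(3 9)

Inverting a permutation written in cycle notation just reverses the order within every cycle.
Reversing each cycle of α and rotating so the smallest element leads gives (1 4 8 6 7 5)(3 9).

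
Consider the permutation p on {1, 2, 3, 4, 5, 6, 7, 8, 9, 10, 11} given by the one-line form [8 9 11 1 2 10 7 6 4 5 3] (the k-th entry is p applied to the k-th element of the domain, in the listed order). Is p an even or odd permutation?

In disjoint-cycle form the cycle lengths are 8, 2, 1.
A cycle is odd iff its length is even; p has 2 even-length cycles, so sgn(p) = (−1)^2 and p is even.

even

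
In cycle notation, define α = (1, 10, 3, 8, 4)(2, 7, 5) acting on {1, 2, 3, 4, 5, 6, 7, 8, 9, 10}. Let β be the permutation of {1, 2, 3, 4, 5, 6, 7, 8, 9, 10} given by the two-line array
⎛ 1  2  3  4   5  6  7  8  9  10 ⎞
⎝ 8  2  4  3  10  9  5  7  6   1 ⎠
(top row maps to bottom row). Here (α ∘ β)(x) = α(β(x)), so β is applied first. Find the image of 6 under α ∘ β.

(α ∘ β)(6) = α(β(6)). β(6) = 9, then α(9) = 9. So (α ∘ β)(6) = 9.

9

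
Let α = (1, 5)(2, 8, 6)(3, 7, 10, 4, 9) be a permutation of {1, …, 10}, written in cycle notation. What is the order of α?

30

The cycle type of α is (5, 3, 2).
The order is lcm(5, 3, 2) = 30.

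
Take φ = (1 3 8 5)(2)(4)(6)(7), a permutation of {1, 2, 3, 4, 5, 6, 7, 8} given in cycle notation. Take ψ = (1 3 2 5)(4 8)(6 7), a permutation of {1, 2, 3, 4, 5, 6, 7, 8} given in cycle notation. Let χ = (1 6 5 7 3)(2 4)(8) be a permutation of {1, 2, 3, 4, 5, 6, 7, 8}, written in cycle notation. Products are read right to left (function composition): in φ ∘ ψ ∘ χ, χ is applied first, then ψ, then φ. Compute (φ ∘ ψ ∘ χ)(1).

Chase 1: χ(1) = 6; ψ(6) = 7; φ(7) = 7. Hence (φ ∘ ψ ∘ χ)(1) = 7.

7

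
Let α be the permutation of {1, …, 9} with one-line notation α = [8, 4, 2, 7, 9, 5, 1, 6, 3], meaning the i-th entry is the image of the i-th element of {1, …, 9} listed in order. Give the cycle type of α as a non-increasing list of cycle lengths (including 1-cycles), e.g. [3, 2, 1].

The disjoint cycles are (1, 8, 6, 5, 9, 3, 2, 4, 7), with lengths 9 in non-increasing order.

[9]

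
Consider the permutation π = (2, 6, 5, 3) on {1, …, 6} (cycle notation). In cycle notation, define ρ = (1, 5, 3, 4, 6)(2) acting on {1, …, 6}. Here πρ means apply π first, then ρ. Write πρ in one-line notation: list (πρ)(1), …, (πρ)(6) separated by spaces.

For each element, apply π then ρ: 1 → 1 → 5; 2 → 6 → 1; 3 → 2 → 2; 4 → 4 → 6; 5 → 3 → 4; 6 → 5 → 3.
Collecting the images, πρ = [5 1 2 6 4 3].

5 1 2 6 4 3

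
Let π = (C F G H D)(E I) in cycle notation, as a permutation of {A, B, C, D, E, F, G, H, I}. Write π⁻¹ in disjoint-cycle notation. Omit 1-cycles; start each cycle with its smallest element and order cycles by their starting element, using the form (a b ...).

(C D H G F)(E I)

If π sends a → b within a cycle, π⁻¹ sends b → a; equivalently, reverse each cycle.
After reversing and putting each cycle's least element first, π⁻¹ = (C D H G F)(E I).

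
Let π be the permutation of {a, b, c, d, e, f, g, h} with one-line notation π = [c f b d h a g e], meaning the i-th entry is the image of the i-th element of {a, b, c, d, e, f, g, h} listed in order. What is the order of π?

4

Writing π as disjoint cycles, the cycle lengths are 4, 2, 1, 1.
The order is lcm(4, 2) = 4.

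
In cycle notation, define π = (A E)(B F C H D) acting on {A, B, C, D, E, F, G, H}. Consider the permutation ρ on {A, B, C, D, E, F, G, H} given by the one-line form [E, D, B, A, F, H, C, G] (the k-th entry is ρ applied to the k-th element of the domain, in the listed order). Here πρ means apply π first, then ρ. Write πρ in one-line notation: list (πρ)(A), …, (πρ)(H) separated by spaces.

Chase each element through π then ρ: A → E → F; B → F → H; C → H → G; D → B → D; E → A → E; F → C → B; G → G → C; H → D → A.
Collecting the images, πρ = [F H G D E B C A].

F H G D E B C A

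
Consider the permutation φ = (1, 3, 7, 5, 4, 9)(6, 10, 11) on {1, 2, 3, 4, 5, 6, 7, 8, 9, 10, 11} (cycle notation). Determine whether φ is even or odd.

The cycle lengths are 6, 3, 1, 1.
A cycle is odd iff its length is even; φ has 1 even-length cycle, so sgn(φ) = (−1)^1 and φ is odd.

odd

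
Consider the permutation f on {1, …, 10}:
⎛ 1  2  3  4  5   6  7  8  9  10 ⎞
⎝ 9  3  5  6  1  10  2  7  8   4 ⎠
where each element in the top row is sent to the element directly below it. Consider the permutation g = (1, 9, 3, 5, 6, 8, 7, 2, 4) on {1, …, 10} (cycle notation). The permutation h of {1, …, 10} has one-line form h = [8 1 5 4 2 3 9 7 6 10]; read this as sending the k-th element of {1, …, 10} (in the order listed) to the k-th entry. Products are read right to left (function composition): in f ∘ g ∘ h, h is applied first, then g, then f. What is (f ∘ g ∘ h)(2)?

8

(f ∘ g ∘ h)(2) = f(g(h(2))). h(2) = 1, then g(1) = 9, then f(9) = 8, so the result is 8.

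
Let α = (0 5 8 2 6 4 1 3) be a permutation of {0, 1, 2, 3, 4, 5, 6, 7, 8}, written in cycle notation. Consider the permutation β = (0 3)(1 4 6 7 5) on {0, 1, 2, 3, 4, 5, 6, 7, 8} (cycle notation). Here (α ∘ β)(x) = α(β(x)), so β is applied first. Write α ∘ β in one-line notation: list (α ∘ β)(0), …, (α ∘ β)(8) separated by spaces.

(α ∘ β)(x) = α(β(x)). Computing each image: α(β(0)) = α(3) = 0, α(β(1)) = α(4) = 1, α(β(2)) = α(2) = 6, α(β(3)) = α(0) = 5, α(β(4)) = α(6) = 4, α(β(5)) = α(1) = 3, α(β(6)) = α(7) = 7, α(β(7)) = α(5) = 8, α(β(8)) = α(8) = 2.
Hence α ∘ β = [0 1 6 5 4 3 7 8 2].

0 1 6 5 4 3 7 8 2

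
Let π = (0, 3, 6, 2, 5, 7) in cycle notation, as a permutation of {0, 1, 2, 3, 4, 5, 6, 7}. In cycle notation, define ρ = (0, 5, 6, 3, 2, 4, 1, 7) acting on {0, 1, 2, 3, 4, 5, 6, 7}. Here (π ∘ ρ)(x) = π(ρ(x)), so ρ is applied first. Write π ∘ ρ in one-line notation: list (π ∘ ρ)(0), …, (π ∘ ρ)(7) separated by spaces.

(π ∘ ρ)(x) = π(ρ(x)). Computing each image: π(ρ(0)) = π(5) = 7, π(ρ(1)) = π(7) = 0, π(ρ(2)) = π(4) = 4, π(ρ(3)) = π(2) = 5, π(ρ(4)) = π(1) = 1, π(ρ(5)) = π(6) = 2, π(ρ(6)) = π(3) = 6, π(ρ(7)) = π(0) = 3.
Hence π ∘ ρ = [7 0 4 5 1 2 6 3].

7 0 4 5 1 2 6 3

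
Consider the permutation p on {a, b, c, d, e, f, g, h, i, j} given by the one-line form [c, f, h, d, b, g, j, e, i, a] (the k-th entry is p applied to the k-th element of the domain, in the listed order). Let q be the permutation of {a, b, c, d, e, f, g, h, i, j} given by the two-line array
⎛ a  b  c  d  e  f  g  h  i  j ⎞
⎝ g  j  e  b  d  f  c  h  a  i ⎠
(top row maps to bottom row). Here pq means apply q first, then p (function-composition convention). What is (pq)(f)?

First apply q: q(f) = f, then p(f) = g. Thus (pq)(f) = g.

g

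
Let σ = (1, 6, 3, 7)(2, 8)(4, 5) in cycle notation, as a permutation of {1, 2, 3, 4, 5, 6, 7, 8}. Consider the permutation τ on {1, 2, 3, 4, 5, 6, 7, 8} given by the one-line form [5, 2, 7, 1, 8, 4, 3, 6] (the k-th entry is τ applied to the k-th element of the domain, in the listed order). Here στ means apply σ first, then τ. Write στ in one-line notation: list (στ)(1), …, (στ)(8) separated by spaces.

4 6 3 8 1 7 5 2

For each element, apply σ then τ: 1 → 6 → 4; 2 → 8 → 6; 3 → 7 → 3; 4 → 5 → 8; 5 → 4 → 1; 6 → 3 → 7; 7 → 1 → 5; 8 → 2 → 2.
Collecting the images, στ = [4 6 3 8 1 7 5 2].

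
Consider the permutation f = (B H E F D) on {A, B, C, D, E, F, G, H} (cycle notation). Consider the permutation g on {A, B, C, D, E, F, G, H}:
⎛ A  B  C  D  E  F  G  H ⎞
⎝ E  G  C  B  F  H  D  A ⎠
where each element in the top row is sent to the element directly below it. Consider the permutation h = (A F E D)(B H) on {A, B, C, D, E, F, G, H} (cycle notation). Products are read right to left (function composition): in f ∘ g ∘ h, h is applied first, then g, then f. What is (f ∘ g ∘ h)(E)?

H

Apply the permutations in order: h(E) = D, then g(D) = B, then f(B) = H. So (f ∘ g ∘ h)(E) = H.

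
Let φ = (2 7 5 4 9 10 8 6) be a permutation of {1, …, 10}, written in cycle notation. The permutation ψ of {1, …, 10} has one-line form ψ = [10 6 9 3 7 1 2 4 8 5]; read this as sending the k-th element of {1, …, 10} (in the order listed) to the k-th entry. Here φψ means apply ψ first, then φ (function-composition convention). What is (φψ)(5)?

5

First apply ψ: ψ(5) = 7, then φ(7) = 5. Thus (φψ)(5) = 5.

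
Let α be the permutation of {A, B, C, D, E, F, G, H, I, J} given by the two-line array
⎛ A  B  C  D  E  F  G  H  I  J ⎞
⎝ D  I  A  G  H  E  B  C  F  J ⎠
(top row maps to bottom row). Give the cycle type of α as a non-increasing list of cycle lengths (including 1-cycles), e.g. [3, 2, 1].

[9, 1]

The disjoint cycles are (A, D, G, B, I, F, E, H, C)(J), with lengths 9, 1 in non-increasing order.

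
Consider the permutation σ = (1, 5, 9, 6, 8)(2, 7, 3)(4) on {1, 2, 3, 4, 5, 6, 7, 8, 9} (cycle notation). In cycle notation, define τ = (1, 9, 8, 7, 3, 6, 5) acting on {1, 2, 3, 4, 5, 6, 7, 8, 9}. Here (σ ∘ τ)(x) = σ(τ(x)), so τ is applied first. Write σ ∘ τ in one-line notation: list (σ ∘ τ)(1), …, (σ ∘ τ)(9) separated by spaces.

Chase each element through τ then σ: 1 → 9 → 6; 2 → 2 → 7; 3 → 6 → 8; 4 → 4 → 4; 5 → 1 → 5; 6 → 5 → 9; 7 → 3 → 2; 8 → 7 → 3; 9 → 8 → 1.
So σ ∘ τ in one-line form is 6 7 8 4 5 9 2 3 1.

6 7 8 4 5 9 2 3 1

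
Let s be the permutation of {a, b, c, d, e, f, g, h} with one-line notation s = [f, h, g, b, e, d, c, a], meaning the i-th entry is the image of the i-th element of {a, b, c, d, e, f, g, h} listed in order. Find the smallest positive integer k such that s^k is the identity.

The disjoint-cycle form of s has cycle lengths 5, 2, 1.
The order of s is the least common multiple of its cycle lengths: lcm(5, 2) = 10.

10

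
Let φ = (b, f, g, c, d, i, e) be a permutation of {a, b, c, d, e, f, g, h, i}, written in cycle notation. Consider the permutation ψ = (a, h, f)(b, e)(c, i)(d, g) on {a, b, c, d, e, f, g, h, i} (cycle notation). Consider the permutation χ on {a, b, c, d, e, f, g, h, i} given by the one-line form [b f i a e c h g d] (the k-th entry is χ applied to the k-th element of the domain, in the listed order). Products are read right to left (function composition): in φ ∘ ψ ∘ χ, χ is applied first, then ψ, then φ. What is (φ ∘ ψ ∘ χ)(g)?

g

Chase g: χ(g) = h; ψ(h) = f; φ(f) = g. Hence (φ ∘ ψ ∘ χ)(g) = g.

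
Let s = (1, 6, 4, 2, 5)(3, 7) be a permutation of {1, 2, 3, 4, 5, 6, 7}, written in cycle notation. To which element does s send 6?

4

Within (1, 6, 4, 2, 5), 6 ↦ 4.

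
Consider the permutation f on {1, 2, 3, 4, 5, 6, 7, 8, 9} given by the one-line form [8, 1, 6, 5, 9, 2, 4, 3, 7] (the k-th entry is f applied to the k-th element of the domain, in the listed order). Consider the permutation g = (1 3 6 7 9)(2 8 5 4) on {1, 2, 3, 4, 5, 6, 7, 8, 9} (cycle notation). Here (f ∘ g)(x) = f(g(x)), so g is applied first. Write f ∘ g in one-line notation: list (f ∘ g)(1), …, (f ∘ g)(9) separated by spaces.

6 3 2 1 5 4 7 9 8

For each element, apply g then f: 1 → 3 → 6; 2 → 8 → 3; 3 → 6 → 2; 4 → 2 → 1; 5 → 4 → 5; 6 → 7 → 4; 7 → 9 → 7; 8 → 5 → 9; 9 → 1 → 8.
Collecting the images, f ∘ g = [6 3 2 1 5 4 7 9 8].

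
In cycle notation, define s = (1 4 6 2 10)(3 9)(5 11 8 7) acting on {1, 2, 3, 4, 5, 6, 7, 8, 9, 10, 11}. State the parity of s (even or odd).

even

The cycle lengths are 5, 4, 2.
A cycle of length ℓ contributes ℓ−1 transpositions, so s is a product of 4 + 3 + 1 = 8 transpositions — even.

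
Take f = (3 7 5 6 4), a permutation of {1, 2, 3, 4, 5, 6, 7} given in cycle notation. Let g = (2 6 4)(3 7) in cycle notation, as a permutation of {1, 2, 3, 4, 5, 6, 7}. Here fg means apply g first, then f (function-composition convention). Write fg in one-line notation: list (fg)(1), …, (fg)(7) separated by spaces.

1 4 5 2 6 3 7

Chase each element through g then f: 1 → 1 → 1; 2 → 6 → 4; 3 → 7 → 5; 4 → 2 → 2; 5 → 5 → 6; 6 → 4 → 3; 7 → 3 → 7.
So fg in one-line form is 1 4 5 2 6 3 7.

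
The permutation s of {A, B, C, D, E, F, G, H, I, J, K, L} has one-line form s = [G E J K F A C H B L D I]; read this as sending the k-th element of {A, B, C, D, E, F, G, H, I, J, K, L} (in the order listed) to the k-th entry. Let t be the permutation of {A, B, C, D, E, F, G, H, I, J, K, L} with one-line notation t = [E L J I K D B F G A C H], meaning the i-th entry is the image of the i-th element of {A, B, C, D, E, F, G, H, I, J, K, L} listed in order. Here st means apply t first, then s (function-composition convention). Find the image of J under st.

G

First apply t: t(J) = A, then s(A) = G. Thus (st)(J) = G.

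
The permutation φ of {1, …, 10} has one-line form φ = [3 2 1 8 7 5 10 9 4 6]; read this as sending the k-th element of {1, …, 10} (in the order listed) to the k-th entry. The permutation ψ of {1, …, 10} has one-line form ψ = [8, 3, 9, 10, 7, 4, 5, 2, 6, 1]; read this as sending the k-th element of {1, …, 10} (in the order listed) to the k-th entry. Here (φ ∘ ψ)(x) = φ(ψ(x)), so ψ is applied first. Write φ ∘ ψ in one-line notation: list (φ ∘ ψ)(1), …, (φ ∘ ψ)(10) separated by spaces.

9 1 4 6 10 8 7 2 5 3

(φ ∘ ψ)(x) = φ(ψ(x)). Computing each image: φ(ψ(1)) = φ(8) = 9, φ(ψ(2)) = φ(3) = 1, φ(ψ(3)) = φ(9) = 4, φ(ψ(4)) = φ(10) = 6, φ(ψ(5)) = φ(7) = 10, φ(ψ(6)) = φ(4) = 8, φ(ψ(7)) = φ(5) = 7, φ(ψ(8)) = φ(2) = 2, φ(ψ(9)) = φ(6) = 5, φ(ψ(10)) = φ(1) = 3.
Hence φ ∘ ψ = [9 1 4 6 10 8 7 2 5 3].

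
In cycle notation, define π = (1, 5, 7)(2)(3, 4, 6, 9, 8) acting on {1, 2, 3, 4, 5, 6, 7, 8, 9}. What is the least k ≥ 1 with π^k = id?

The disjoint cycles have lengths 5, 3, 1.
The order of π is the least common multiple of its cycle lengths: lcm(5, 3) = 15.

15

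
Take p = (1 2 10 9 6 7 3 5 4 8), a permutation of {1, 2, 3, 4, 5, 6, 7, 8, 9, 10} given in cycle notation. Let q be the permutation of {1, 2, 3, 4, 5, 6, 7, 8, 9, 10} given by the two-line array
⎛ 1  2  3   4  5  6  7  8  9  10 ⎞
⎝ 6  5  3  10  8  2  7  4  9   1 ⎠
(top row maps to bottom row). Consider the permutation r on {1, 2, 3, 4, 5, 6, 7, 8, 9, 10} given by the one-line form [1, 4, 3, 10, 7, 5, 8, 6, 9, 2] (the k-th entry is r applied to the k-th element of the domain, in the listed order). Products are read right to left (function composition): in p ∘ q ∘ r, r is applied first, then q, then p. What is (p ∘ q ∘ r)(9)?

(p ∘ q ∘ r)(9) = p(q(r(9))). r(9) = 9, then q(9) = 9, then p(9) = 6, so the result is 6.

6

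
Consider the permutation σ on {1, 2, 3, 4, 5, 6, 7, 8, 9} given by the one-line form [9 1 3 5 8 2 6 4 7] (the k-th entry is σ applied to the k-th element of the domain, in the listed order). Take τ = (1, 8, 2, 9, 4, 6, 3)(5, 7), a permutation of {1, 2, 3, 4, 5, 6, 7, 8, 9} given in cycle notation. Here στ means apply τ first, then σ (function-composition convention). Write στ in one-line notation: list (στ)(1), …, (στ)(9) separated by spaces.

4 7 9 2 6 3 8 1 5

Chase each element through τ then σ: 1 → 8 → 4; 2 → 9 → 7; 3 → 1 → 9; 4 → 6 → 2; 5 → 7 → 6; 6 → 3 → 3; 7 → 5 → 8; 8 → 2 → 1; 9 → 4 → 5.
Collecting the images, στ = [4 7 9 2 6 3 8 1 5].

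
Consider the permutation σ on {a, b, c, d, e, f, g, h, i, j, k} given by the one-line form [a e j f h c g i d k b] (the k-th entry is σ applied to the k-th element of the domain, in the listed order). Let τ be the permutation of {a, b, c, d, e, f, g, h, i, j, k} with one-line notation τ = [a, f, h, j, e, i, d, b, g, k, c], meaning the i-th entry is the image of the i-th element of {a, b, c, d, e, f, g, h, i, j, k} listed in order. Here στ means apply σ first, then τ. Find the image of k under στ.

(στ)(k) = τ(σ(k)). σ(k) = b, then τ(b) = f. So (στ)(k) = f.

f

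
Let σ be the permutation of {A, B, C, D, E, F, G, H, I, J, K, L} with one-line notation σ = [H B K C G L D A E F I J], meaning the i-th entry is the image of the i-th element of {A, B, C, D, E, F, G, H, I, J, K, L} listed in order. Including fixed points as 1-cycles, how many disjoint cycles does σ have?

4

The cycle decomposition is (A, H)(B)(C, K, I, E, G, D)(F, L, J), which has 4 cycles (counting 1-cycles).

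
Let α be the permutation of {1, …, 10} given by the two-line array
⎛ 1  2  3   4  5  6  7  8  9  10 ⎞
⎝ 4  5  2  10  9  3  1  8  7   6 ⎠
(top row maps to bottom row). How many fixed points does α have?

The fixed points (elements with α(x) = x) are {8}, so there is 1.

1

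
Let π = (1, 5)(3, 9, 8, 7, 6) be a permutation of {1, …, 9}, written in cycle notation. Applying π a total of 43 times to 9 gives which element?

6

9 lies in the 5-cycle (3, 9, 8, 7, 6).
Powers repeat with period 5 on this cycle, and 43 mod 5 = 3, so π^43(9) = π^3(9).
Stepping 3 places around the cycle: 9 → 8 → 7 → 6.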